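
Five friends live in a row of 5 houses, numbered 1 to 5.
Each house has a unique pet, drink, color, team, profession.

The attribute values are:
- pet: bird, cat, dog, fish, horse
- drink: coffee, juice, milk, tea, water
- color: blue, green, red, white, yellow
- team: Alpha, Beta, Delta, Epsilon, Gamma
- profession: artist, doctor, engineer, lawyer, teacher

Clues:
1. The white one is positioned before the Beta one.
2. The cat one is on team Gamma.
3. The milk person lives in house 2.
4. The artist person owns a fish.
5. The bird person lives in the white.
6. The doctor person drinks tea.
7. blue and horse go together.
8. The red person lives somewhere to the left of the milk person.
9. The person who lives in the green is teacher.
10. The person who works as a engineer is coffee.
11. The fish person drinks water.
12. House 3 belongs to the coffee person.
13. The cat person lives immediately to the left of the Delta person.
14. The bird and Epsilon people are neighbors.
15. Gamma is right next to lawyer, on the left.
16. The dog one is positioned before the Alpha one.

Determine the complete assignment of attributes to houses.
Solution:

House | Pet | Drink | Color | Team | Profession
-----------------------------------------------
  1   | cat | tea | red | Gamma | doctor
  2   | bird | milk | white | Delta | lawyer
  3   | horse | coffee | blue | Epsilon | engineer
  4   | dog | juice | green | Beta | teacher
  5   | fish | water | yellow | Alpha | artist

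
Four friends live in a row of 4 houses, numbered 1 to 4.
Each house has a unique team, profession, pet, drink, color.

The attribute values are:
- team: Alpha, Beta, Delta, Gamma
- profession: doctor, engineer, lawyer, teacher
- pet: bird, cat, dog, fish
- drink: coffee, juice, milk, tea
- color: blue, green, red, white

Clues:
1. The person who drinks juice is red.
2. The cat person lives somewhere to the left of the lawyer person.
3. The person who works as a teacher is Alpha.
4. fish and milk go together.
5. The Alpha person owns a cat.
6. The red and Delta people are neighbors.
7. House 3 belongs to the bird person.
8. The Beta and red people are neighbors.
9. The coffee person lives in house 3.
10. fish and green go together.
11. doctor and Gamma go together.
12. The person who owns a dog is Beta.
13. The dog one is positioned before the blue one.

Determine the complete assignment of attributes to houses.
Solution:

House | Team | Profession | Pet | Drink | Color
-----------------------------------------------
  1   | Beta | engineer | dog | tea | white
  2   | Alpha | teacher | cat | juice | red
  3   | Delta | lawyer | bird | coffee | blue
  4   | Gamma | doctor | fish | milk | green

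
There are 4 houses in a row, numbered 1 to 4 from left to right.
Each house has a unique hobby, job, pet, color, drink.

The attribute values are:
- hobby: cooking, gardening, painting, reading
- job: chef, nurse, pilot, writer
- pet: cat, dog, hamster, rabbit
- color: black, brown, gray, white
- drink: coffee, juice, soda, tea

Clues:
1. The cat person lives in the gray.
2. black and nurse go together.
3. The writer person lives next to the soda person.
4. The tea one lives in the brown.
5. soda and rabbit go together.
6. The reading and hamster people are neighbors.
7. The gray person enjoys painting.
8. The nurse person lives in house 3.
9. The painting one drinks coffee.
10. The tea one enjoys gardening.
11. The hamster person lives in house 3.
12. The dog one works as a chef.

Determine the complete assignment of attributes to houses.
Solution:

House | Hobby | Job | Pet | Color | Drink
-----------------------------------------
  1   | painting | writer | cat | gray | coffee
  2   | reading | pilot | rabbit | white | soda
  3   | cooking | nurse | hamster | black | juice
  4   | gardening | chef | dog | brown | tea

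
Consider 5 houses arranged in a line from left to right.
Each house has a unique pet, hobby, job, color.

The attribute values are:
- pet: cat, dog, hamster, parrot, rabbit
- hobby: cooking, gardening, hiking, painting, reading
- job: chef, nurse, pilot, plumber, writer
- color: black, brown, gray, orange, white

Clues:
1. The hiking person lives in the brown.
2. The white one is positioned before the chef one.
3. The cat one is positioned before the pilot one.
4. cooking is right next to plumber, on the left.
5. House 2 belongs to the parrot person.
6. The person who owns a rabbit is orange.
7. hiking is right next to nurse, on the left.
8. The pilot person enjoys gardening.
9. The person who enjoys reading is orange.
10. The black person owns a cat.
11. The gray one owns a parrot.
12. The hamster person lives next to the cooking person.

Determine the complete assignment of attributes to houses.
Solution:

House | Pet | Hobby | Job | Color
---------------------------------
  1   | hamster | hiking | writer | brown
  2   | parrot | cooking | nurse | gray
  3   | cat | painting | plumber | black
  4   | dog | gardening | pilot | white
  5   | rabbit | reading | chef | orange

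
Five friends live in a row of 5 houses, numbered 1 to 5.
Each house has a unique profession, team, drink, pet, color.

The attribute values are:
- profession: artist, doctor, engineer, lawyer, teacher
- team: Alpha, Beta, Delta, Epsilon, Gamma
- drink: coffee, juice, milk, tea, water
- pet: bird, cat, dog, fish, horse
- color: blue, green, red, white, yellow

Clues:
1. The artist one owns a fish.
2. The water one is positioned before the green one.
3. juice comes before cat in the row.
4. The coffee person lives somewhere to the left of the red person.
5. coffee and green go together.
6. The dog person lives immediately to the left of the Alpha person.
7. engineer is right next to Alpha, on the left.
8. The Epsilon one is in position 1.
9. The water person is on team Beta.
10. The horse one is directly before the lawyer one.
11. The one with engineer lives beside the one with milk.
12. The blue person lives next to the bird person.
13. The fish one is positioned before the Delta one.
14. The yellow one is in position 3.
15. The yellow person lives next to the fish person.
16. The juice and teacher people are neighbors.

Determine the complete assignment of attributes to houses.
Solution:

House | Profession | Team | Drink | Pet | Color
-----------------------------------------------
  1   | engineer | Epsilon | juice | dog | white
  2   | teacher | Alpha | milk | horse | blue
  3   | lawyer | Beta | water | bird | yellow
  4   | artist | Gamma | coffee | fish | green
  5   | doctor | Delta | tea | cat | red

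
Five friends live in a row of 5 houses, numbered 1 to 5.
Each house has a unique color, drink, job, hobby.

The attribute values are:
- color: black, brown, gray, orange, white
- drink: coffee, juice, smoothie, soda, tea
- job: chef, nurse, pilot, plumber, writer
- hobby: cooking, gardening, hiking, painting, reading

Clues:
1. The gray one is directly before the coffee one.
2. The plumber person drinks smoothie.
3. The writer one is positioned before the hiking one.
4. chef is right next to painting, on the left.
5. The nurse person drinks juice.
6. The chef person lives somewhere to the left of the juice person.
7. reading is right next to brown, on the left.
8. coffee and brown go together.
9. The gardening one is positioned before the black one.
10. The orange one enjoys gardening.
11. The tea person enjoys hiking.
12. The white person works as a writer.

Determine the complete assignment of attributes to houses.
Solution:

House | Color | Drink | Job | Hobby
-----------------------------------
  1   | gray | smoothie | plumber | reading
  2   | brown | coffee | chef | cooking
  3   | white | soda | writer | painting
  4   | orange | juice | nurse | gardening
  5   | black | tea | pilot | hiking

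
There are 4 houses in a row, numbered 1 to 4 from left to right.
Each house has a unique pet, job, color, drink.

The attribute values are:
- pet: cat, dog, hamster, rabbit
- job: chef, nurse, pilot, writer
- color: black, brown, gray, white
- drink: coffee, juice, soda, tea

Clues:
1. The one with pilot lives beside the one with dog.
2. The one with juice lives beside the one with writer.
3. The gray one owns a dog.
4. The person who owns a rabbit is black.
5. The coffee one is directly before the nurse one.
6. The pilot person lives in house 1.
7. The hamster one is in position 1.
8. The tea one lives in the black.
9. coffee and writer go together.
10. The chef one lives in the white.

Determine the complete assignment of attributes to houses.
Solution:

House | Pet | Job | Color | Drink
---------------------------------
  1   | hamster | pilot | brown | juice
  2   | dog | writer | gray | coffee
  3   | rabbit | nurse | black | tea
  4   | cat | chef | white | soda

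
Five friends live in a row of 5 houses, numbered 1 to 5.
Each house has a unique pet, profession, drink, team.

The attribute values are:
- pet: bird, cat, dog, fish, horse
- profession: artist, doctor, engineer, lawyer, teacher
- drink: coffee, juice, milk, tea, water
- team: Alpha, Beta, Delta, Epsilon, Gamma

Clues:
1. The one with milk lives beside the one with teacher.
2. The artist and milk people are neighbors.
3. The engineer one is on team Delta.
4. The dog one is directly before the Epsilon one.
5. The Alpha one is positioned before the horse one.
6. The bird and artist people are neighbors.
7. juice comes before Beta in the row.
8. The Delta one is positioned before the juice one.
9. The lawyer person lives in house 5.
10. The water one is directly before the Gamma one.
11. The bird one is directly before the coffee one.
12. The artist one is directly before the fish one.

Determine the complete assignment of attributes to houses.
Solution:

House | Pet | Profession | Drink | Team
---------------------------------------
  1   | bird | engineer | water | Delta
  2   | dog | artist | coffee | Gamma
  3   | fish | doctor | milk | Epsilon
  4   | cat | teacher | juice | Alpha
  5   | horse | lawyer | tea | Beta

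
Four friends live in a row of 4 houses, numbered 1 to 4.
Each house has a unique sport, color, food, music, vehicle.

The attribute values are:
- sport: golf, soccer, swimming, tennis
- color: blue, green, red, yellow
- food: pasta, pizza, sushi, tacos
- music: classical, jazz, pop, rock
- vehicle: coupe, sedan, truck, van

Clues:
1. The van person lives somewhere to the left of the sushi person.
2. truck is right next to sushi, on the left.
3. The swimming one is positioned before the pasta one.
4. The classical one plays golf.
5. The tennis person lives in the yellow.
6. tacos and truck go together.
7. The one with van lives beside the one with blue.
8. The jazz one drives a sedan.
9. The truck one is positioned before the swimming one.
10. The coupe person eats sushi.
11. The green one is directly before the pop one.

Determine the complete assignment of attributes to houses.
Solution:

House | Sport | Color | Food | Music | Vehicle
----------------------------------------------
  1   | golf | green | pizza | classical | van
  2   | soccer | blue | tacos | pop | truck
  3   | swimming | red | sushi | rock | coupe
  4   | tennis | yellow | pasta | jazz | sedan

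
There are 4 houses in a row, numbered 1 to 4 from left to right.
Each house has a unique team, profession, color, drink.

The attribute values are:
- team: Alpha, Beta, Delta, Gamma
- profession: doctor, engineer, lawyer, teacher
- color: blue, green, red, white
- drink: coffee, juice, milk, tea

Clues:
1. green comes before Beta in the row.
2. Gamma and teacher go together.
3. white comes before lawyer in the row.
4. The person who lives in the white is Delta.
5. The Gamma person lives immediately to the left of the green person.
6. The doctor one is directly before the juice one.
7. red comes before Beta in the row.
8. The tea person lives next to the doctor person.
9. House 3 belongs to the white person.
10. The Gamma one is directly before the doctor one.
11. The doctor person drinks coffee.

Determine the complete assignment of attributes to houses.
Solution:

House | Team | Profession | Color | Drink
-----------------------------------------
  1   | Gamma | teacher | red | tea
  2   | Alpha | doctor | green | coffee
  3   | Delta | engineer | white | juice
  4   | Beta | lawyer | blue | milk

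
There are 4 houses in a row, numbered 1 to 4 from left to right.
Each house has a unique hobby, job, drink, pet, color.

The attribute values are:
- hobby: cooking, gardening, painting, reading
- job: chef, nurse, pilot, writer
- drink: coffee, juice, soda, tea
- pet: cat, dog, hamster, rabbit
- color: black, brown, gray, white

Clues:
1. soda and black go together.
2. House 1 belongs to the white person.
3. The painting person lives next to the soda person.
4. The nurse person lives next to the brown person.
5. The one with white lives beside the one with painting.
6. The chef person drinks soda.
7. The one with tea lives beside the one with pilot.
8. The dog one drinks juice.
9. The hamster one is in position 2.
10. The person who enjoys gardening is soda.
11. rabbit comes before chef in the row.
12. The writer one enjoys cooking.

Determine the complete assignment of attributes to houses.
Solution:

House | Hobby | Job | Drink | Pet | Color
-----------------------------------------
  1   | reading | nurse | tea | rabbit | white
  2   | painting | pilot | coffee | hamster | brown
  3   | gardening | chef | soda | cat | black
  4   | cooking | writer | juice | dog | gray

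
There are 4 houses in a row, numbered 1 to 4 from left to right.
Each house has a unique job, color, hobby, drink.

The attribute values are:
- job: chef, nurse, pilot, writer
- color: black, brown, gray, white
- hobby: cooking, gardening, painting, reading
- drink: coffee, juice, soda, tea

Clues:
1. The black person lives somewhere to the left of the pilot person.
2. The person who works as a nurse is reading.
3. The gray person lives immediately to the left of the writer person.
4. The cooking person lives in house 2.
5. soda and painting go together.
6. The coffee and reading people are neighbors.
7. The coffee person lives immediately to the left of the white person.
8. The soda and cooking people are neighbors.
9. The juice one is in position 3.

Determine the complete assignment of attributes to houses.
Solution:

House | Job | Color | Hobby | Drink
-----------------------------------
  1   | chef | gray | painting | soda
  2   | writer | black | cooking | coffee
  3   | nurse | white | reading | juice
  4   | pilot | brown | gardening | tea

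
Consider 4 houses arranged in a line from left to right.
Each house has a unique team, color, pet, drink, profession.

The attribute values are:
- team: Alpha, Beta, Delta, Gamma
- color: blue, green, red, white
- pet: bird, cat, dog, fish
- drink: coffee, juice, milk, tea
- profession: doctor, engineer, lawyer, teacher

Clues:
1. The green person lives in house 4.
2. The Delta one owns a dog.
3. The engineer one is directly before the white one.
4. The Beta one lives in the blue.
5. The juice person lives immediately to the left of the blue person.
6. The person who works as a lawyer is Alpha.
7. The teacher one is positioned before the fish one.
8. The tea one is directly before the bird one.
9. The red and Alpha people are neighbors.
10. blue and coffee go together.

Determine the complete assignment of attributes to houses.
Solution:

House | Team | Color | Pet | Drink | Profession
-----------------------------------------------
  1   | Delta | red | dog | tea | engineer
  2   | Alpha | white | bird | juice | lawyer
  3   | Beta | blue | cat | coffee | teacher
  4   | Gamma | green | fish | milk | doctor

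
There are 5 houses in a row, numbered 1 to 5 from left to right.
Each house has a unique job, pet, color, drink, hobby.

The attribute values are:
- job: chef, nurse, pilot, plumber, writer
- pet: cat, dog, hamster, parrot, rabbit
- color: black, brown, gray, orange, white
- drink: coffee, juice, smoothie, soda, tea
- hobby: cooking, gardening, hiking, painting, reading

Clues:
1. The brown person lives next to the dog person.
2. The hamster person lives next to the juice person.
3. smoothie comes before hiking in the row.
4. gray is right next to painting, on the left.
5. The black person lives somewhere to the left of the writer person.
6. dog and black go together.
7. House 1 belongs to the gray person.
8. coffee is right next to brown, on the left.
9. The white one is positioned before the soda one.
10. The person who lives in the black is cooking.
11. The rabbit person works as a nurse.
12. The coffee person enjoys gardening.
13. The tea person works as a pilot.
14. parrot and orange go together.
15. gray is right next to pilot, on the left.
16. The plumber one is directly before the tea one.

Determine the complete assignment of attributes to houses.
Solution:

House | Job | Pet | Color | Drink | Hobby
-----------------------------------------
  1   | plumber | cat | gray | coffee | gardening
  2   | pilot | hamster | brown | tea | painting
  3   | chef | dog | black | juice | cooking
  4   | nurse | rabbit | white | smoothie | reading
  5   | writer | parrot | orange | soda | hiking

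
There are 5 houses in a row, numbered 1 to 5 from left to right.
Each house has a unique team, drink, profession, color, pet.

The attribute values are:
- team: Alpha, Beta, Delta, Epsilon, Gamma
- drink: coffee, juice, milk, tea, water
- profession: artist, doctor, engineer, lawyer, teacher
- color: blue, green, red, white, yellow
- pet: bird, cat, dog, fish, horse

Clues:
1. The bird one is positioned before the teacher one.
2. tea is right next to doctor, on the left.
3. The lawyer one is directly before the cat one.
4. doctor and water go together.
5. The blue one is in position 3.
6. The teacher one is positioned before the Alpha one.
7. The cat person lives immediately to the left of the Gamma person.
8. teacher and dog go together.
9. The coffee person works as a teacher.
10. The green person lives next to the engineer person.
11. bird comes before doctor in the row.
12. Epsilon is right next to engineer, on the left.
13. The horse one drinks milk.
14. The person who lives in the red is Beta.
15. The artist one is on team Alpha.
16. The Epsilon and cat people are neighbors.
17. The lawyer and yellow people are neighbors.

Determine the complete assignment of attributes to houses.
Solution:

House | Team | Drink | Profession | Color | Pet
-----------------------------------------------
  1   | Epsilon | juice | lawyer | green | bird
  2   | Delta | tea | engineer | yellow | cat
  3   | Gamma | water | doctor | blue | fish
  4   | Beta | coffee | teacher | red | dog
  5   | Alpha | milk | artist | white | horse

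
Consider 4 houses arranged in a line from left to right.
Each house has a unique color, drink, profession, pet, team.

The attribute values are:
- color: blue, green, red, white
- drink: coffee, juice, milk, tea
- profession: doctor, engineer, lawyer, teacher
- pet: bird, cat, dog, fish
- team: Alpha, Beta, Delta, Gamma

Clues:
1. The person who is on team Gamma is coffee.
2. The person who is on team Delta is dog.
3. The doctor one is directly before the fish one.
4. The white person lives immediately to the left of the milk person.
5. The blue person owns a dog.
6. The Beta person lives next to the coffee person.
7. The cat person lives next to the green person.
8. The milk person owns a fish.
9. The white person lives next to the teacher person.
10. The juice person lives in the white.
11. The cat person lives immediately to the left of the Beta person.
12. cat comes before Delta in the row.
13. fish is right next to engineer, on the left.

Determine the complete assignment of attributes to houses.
Solution:

House | Color | Drink | Profession | Pet | Team
-----------------------------------------------
  1   | white | juice | doctor | cat | Alpha
  2   | green | milk | teacher | fish | Beta
  3   | red | coffee | engineer | bird | Gamma
  4   | blue | tea | lawyer | dog | Delta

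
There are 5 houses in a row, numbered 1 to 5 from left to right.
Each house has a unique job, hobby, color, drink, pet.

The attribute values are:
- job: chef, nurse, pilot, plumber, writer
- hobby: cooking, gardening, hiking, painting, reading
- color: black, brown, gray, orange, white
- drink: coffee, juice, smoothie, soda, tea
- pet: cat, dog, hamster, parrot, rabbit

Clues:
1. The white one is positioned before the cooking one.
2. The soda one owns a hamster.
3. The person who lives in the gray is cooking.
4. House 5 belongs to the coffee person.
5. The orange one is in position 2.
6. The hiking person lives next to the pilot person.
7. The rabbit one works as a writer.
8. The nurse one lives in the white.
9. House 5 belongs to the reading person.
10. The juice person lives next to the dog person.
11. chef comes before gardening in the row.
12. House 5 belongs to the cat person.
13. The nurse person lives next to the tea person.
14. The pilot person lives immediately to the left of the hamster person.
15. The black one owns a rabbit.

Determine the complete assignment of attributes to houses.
Solution:

House | Job | Hobby | Color | Drink | Pet
-----------------------------------------
  1   | nurse | hiking | white | juice | parrot
  2   | pilot | painting | orange | tea | dog
  3   | chef | cooking | gray | soda | hamster
  4   | writer | gardening | black | smoothie | rabbit
  5   | plumber | reading | brown | coffee | cat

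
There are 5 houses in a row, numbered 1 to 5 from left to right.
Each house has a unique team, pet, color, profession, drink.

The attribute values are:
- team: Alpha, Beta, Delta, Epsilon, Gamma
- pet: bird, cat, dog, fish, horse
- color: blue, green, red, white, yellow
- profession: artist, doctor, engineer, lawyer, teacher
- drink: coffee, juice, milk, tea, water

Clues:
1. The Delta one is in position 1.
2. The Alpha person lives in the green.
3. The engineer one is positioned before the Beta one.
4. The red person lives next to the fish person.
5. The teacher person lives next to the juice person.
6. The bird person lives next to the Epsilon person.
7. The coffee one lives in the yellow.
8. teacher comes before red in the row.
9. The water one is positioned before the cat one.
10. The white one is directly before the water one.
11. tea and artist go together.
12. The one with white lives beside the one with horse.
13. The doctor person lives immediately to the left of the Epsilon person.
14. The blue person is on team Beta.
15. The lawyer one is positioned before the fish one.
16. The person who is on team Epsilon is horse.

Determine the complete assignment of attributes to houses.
Solution:

House | Team | Pet | Color | Profession | Drink
-----------------------------------------------
  1   | Delta | dog | yellow | teacher | coffee
  2   | Gamma | bird | white | doctor | juice
  3   | Epsilon | horse | red | lawyer | water
  4   | Alpha | fish | green | engineer | milk
  5   | Beta | cat | blue | artist | tea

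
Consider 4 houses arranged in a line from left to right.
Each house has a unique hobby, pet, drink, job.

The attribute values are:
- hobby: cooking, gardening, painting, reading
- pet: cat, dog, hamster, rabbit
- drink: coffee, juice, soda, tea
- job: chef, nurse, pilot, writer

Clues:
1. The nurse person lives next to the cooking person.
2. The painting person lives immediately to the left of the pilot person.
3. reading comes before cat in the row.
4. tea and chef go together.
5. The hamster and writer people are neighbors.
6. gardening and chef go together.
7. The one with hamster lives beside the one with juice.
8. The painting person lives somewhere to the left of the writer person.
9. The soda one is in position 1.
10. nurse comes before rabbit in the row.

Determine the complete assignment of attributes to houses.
Solution:

House | Hobby | Pet | Drink | Job
---------------------------------
  1   | painting | dog | soda | nurse
  2   | cooking | hamster | coffee | pilot
  3   | reading | rabbit | juice | writer
  4   | gardening | cat | tea | chef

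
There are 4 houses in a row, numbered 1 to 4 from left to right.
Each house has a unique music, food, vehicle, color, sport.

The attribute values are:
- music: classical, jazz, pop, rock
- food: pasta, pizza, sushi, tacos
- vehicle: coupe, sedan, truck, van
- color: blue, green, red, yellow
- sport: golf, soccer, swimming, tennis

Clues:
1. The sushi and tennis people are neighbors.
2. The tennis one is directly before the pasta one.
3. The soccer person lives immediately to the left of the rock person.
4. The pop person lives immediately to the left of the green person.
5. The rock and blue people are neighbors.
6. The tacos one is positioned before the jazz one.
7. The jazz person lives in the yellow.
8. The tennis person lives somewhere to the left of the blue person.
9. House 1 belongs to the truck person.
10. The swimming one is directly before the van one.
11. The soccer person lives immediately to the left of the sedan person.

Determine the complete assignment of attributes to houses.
Solution:

House | Music | Food | Vehicle | Color | Sport
----------------------------------------------
  1   | pop | sushi | truck | red | soccer
  2   | rock | tacos | sedan | green | tennis
  3   | classical | pasta | coupe | blue | swimming
  4   | jazz | pizza | van | yellow | golf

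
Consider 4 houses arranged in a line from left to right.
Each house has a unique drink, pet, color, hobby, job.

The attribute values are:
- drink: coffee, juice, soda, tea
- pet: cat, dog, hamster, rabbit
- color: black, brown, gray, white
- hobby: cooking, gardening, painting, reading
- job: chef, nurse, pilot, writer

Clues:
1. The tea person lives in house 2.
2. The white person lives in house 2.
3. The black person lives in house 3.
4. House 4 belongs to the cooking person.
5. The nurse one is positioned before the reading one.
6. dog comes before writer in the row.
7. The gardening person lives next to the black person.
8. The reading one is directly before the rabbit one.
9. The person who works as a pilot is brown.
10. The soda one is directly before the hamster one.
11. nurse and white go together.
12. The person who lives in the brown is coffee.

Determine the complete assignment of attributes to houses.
Solution:

House | Drink | Pet | Color | Hobby | Job
-----------------------------------------
  1   | soda | dog | gray | painting | chef
  2   | tea | hamster | white | gardening | nurse
  3   | juice | cat | black | reading | writer
  4   | coffee | rabbit | brown | cooking | pilot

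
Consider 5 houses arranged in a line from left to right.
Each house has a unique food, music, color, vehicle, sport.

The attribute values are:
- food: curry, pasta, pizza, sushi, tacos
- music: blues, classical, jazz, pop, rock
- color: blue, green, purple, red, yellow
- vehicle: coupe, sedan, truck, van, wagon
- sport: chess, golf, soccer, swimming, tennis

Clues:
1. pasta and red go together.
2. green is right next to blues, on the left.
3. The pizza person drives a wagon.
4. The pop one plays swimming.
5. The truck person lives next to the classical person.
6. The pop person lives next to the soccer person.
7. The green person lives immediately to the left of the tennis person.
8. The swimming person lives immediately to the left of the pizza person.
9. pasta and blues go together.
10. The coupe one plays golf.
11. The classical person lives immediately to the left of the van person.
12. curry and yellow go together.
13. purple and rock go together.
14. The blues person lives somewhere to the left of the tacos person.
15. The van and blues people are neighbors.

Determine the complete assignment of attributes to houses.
Solution:

House | Food | Music | Color | Vehicle | Sport
----------------------------------------------
  1   | curry | pop | yellow | truck | swimming
  2   | pizza | classical | blue | wagon | soccer
  3   | sushi | jazz | green | van | chess
  4   | pasta | blues | red | sedan | tennis
  5   | tacos | rock | purple | coupe | golf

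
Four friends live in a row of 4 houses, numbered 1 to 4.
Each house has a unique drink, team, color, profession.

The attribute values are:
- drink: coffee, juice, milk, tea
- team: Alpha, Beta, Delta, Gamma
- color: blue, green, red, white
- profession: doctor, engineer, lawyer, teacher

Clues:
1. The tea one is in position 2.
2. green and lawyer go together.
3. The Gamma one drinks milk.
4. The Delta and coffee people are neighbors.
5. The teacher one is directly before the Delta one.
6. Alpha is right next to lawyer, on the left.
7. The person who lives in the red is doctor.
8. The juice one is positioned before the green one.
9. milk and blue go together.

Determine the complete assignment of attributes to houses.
Solution:

House | Drink | Team | Color | Profession
-----------------------------------------
  1   | juice | Alpha | white | teacher
  2   | tea | Delta | green | lawyer
  3   | coffee | Beta | red | doctor
  4   | milk | Gamma | blue | engineer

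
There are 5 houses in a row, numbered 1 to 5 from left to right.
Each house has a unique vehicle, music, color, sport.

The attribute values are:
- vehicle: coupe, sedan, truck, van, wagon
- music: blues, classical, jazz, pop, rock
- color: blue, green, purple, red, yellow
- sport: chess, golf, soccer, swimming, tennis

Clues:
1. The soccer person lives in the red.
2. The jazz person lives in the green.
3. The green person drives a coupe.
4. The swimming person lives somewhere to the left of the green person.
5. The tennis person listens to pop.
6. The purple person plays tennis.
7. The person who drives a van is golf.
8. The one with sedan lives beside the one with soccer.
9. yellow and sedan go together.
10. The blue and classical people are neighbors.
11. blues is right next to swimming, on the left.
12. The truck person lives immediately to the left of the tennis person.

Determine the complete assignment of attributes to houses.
Solution:

House | Vehicle | Music | Color | Sport
---------------------------------------
  1   | van | blues | blue | golf
  2   | sedan | classical | yellow | swimming
  3   | truck | rock | red | soccer
  4   | wagon | pop | purple | tennis
  5   | coupe | jazz | green | chess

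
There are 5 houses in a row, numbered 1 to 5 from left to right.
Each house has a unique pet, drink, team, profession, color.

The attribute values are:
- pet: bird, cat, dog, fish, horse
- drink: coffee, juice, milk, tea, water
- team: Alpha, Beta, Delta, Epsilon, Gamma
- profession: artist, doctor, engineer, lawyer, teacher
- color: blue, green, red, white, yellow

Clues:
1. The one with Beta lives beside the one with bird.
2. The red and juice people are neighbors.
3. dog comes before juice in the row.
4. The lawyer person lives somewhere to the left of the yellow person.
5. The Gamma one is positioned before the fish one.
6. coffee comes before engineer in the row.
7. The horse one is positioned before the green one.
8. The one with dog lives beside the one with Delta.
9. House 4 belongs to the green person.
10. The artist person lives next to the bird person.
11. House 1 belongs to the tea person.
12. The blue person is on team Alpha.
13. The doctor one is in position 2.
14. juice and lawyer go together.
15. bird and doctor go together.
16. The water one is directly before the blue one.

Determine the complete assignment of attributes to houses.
Solution:

House | Pet | Drink | Team | Profession | Color
-----------------------------------------------
  1   | dog | tea | Beta | artist | white
  2   | bird | water | Delta | doctor | red
  3   | horse | juice | Alpha | lawyer | blue
  4   | cat | coffee | Gamma | teacher | green
  5   | fish | milk | Epsilon | engineer | yellow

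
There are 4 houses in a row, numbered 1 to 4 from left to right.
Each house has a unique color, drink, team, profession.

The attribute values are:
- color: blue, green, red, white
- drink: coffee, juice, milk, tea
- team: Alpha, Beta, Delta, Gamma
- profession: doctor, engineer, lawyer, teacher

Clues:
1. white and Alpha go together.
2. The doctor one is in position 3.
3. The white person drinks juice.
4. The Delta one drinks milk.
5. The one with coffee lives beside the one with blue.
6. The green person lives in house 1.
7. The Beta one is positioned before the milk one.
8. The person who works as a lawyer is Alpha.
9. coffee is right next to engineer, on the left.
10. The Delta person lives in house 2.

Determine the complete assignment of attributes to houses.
Solution:

House | Color | Drink | Team | Profession
-----------------------------------------
  1   | green | coffee | Beta | teacher
  2   | blue | milk | Delta | engineer
  3   | red | tea | Gamma | doctor
  4   | white | juice | Alpha | lawyer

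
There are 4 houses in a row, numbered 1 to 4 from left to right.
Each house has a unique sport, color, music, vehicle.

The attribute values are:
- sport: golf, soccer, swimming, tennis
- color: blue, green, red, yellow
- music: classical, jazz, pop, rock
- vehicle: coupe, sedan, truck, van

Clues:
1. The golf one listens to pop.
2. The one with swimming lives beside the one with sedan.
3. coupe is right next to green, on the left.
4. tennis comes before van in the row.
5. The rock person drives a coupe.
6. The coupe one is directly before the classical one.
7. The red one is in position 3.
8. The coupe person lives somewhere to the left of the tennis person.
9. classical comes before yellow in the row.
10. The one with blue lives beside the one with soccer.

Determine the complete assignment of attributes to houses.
Solution:

House | Sport | Color | Music | Vehicle
---------------------------------------
  1   | swimming | blue | rock | coupe
  2   | soccer | green | classical | sedan
  3   | tennis | red | jazz | truck
  4   | golf | yellow | pop | van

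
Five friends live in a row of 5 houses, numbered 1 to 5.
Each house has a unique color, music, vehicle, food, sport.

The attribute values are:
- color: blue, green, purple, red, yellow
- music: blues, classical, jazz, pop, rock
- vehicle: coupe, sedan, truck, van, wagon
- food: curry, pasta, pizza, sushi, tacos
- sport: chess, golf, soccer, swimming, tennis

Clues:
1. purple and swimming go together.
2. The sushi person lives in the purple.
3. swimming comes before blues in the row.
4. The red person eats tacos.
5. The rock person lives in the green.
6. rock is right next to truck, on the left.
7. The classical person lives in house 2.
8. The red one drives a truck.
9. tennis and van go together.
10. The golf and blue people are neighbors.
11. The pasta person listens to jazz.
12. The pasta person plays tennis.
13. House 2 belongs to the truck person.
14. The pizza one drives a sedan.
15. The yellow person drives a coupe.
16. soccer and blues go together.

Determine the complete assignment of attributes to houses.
Solution:

House | Color | Music | Vehicle | Food | Sport
----------------------------------------------
  1   | green | rock | sedan | pizza | chess
  2   | red | classical | truck | tacos | golf
  3   | blue | jazz | van | pasta | tennis
  4   | purple | pop | wagon | sushi | swimming
  5   | yellow | blues | coupe | curry | soccer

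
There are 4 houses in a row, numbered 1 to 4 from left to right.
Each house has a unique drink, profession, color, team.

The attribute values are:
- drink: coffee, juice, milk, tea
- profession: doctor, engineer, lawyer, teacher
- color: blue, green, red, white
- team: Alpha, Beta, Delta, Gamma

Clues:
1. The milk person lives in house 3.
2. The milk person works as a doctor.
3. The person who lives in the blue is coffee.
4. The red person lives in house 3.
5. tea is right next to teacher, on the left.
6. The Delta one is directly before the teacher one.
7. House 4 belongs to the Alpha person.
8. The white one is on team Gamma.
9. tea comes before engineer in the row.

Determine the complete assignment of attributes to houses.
Solution:

House | Drink | Profession | Color | Team
-----------------------------------------
  1   | tea | lawyer | green | Delta
  2   | juice | teacher | white | Gamma
  3   | milk | doctor | red | Beta
  4   | coffee | engineer | blue | Alpha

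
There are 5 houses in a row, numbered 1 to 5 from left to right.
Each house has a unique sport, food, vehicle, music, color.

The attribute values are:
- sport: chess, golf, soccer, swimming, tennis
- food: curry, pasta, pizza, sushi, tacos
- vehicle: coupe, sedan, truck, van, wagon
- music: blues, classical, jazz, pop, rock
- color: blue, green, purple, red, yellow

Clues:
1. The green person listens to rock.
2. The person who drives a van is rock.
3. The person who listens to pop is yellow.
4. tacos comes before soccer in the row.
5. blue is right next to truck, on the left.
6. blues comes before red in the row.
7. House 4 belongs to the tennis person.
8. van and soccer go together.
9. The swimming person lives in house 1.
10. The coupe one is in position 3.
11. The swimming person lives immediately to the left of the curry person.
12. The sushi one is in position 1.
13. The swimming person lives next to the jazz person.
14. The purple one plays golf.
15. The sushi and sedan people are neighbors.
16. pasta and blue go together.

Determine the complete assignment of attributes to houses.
Solution:

House | Sport | Food | Vehicle | Music | Color
----------------------------------------------
  1   | swimming | sushi | wagon | pop | yellow
  2   | golf | curry | sedan | jazz | purple
  3   | chess | pasta | coupe | blues | blue
  4   | tennis | tacos | truck | classical | red
  5   | soccer | pizza | van | rock | green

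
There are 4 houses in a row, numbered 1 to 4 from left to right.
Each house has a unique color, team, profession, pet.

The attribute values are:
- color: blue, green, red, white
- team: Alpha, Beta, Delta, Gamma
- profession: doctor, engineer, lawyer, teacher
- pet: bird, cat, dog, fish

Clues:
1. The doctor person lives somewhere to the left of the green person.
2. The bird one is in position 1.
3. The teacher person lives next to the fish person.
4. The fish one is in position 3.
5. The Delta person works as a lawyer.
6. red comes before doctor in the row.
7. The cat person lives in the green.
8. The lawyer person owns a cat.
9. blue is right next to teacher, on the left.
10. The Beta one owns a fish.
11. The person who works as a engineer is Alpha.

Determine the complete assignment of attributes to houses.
Solution:

House | Color | Team | Profession | Pet
---------------------------------------
  1   | blue | Alpha | engineer | bird
  2   | red | Gamma | teacher | dog
  3   | white | Beta | doctor | fish
  4   | green | Delta | lawyer | cat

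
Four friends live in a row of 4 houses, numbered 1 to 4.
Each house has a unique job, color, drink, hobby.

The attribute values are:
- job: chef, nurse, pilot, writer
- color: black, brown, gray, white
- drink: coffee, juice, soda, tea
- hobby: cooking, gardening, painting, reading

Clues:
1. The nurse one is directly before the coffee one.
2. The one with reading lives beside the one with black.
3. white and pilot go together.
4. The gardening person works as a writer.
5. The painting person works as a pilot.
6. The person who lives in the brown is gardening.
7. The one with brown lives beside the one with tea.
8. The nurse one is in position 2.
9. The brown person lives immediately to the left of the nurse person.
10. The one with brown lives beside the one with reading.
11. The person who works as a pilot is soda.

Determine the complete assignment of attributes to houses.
Solution:

House | Job | Color | Drink | Hobby
-----------------------------------
  1   | writer | brown | juice | gardening
  2   | nurse | gray | tea | reading
  3   | chef | black | coffee | cooking
  4   | pilot | white | soda | painting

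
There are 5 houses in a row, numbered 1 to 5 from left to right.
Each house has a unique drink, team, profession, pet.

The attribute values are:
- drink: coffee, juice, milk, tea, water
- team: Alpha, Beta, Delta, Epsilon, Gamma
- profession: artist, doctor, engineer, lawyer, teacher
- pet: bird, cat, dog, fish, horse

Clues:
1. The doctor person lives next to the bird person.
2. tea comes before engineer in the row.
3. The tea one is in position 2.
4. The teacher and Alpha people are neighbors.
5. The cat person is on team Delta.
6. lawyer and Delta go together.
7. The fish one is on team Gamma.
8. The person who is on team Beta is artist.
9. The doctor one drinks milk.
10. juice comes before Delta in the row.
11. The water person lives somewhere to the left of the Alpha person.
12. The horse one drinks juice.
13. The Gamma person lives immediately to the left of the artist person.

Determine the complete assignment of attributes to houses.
Solution:

House | Drink | Team | Profession | Pet
---------------------------------------
  1   | milk | Gamma | doctor | fish
  2   | tea | Beta | artist | bird
  3   | water | Epsilon | teacher | dog
  4   | juice | Alpha | engineer | horse
  5   | coffee | Delta | lawyer | cat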